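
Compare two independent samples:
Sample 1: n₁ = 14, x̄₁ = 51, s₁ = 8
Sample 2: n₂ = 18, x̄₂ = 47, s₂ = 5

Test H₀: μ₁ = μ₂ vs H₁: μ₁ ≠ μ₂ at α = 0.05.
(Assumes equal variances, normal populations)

Answer: t = 1.7342, fail to reject H₀

Derivation:
Pooled variance: s²_p = [13×8² + 17×5²]/(30) = 41.9000
s_p = 6.4730
SE = s_p×√(1/n₁ + 1/n₂) = 6.4730×√(1/14 + 1/18) = 2.3066
t = (x̄₁ - x̄₂)/SE = (51 - 47)/2.3066 = 1.7342
df = 30, t-critical = ±2.042
Decision: fail to reject H₀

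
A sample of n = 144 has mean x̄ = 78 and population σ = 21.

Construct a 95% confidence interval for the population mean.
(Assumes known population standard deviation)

Answer: (74.5700, 81.4300)

Derivation:
Confidence level: 95%, α = 0.05
z_0.025 = 1.960
SE = σ/√n = 21/√144 = 1.7500
Margin of error = 1.960 × 1.7500 = 3.4300
CI: x̄ ± margin = 78 ± 3.4300
CI: (74.5700, 81.4300)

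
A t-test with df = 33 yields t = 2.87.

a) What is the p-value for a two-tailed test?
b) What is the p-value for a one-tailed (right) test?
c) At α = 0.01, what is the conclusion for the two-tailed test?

Answer: a) 0.0071, b) 0.0036, c) reject H₀

Derivation:
Using t-distribution with df = 33:
a) Two-tailed: p = 2×P(T > 2.87) = 0.0071
b) One-tailed: p = P(T > 2.87) = 0.0036
c) 0.0071 < 0.01, reject H₀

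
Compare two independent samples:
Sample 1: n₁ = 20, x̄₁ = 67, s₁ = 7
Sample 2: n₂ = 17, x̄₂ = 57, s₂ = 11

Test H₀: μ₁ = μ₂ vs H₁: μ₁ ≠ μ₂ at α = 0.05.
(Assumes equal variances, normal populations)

Pooled variance: s²_p = [19×7² + 16×11²]/(35) = 81.9143
s_p = 9.0507
SE = s_p×√(1/n₁ + 1/n₂) = 9.0507×√(1/20 + 1/17) = 2.9857
t = (x̄₁ - x̄₂)/SE = (67 - 57)/2.9857 = 3.3493
df = 35, t-critical = ±2.030
Decision: reject H₀

Answer: t = 3.3493, reject H₀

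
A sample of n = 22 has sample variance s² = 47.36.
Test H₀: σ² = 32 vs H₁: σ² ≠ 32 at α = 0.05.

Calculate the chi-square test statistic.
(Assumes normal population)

df = n - 1 = 21
χ² = (n-1)s²/σ₀² = 21×47.36/32 = 31.0800
Critical values: χ²_{0.975,21} = 10.283, χ²_{0.025,21} = 35.479
Rejection region: χ² < 10.283 or χ² > 35.479
Decision: fail to reject H₀

Answer: χ² = 31.0800, fail to reject H₀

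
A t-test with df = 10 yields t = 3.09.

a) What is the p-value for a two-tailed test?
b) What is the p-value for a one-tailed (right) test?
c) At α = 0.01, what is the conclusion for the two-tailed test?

Using t-distribution with df = 10:
a) Two-tailed: p = 2×P(T > 3.09) = 0.0114
b) One-tailed: p = P(T > 3.09) = 0.0057
c) 0.0114 ≥ 0.01, fail to reject H₀

Answer: a) 0.0114, b) 0.0057, c) fail to reject H₀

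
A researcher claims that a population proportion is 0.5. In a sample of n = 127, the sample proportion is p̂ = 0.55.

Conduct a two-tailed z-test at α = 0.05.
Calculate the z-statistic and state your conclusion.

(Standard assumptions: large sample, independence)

H₀: p = 0.5, H₁: p ≠ 0.5
Standard error: SE = √(p₀(1-p₀)/n) = √(0.5×0.5/127) = 0.044368
z-statistic: z = (p̂ - p₀)/SE = (0.55 - 0.5)/0.044368 = 1.1269
Critical value: z_0.025 = ±1.960
p-value = 0.2598
Decision: fail to reject H₀ at α = 0.05

Answer: z = 1.1269, fail to reject H₀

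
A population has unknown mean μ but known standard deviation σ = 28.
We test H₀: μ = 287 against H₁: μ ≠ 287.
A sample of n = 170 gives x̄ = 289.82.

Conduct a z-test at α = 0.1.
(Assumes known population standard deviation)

Answer: z = 1.3132, fail to reject H₀

Derivation:
Standard error: SE = σ/√n = 28/√170 = 2.1475
z-statistic: z = (x̄ - μ₀)/SE = (289.82 - 287)/2.1475 = 1.3132
Critical value: ±1.645
p-value = 0.1891
Decision: fail to reject H₀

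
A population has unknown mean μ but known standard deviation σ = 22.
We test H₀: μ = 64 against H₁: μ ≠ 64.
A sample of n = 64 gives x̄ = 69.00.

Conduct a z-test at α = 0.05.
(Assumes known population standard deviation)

Standard error: SE = σ/√n = 22/√64 = 2.7500
z-statistic: z = (x̄ - μ₀)/SE = (69.00 - 64)/2.7500 = 1.8182
Critical value: ±1.960
p-value = 0.0690
Decision: fail to reject H₀

Answer: z = 1.8182, fail to reject H₀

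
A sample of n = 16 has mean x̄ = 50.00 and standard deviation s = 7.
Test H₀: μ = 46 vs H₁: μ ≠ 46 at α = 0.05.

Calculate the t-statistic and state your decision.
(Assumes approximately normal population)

Answer: t = 2.2857, reject H₀

Derivation:
df = n - 1 = 15
SE = s/√n = 7/√16 = 1.7500
t = (x̄ - μ₀)/SE = (50.00 - 46)/1.7500 = 2.2857
Critical value: t_{0.025,15} = ±2.131
p-value ≈ 0.0372
Decision: reject H₀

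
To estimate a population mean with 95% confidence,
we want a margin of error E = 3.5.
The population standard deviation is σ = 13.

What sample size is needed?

z_0.025 = 1.960
n = (z×σ/E)² = (1.960×13/3.5)²
n = 52.9984
Round up: n = 53

Answer: n = 53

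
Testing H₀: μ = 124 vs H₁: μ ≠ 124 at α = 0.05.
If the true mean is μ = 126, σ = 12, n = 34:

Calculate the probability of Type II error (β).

SE = σ/√n = 12/√34 = 2.0580
Critical values: μ₀ ± z_0.025×SE = 124 ± 1.960×2.0580
Acceptance region: (119.9663, 128.0337)
Under H₁ (μ = 126): z_high = (128.0337 - 126)/2.0580 = 0.9882, z_low = (119.9663 - 126)/2.0580 = -2.9318
β = P(not reject | H₁) = Φ(0.9882) - Φ(-2.9318) ≈ 0.8368

Answer: β ≈ 0.8368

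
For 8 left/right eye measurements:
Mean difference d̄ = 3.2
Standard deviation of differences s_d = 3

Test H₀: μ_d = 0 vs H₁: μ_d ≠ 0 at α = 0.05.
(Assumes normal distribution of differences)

Answer: t = 3.0169, reject H₀

Derivation:
df = n - 1 = 7
SE = s_d/√n = 3/√8 = 1.0607
t = d̄/SE = 3.2/1.0607 = 3.0169
Critical value: t_{0.025,7} = ±2.365
p-value ≈ 0.0195
Decision: reject H₀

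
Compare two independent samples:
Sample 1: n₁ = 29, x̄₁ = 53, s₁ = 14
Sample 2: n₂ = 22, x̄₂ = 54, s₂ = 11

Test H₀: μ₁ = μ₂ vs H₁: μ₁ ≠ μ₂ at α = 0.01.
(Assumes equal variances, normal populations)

Pooled variance: s²_p = [28×14² + 21×11²]/(49) = 163.8571
s_p = 12.8007
SE = s_p×√(1/n₁ + 1/n₂) = 12.8007×√(1/29 + 1/22) = 3.6192
t = (x̄₁ - x̄₂)/SE = (53 - 54)/3.6192 = -0.2763
df = 49, t-critical = ±2.680
Decision: fail to reject H₀

Answer: t = -0.2763, fail to reject H₀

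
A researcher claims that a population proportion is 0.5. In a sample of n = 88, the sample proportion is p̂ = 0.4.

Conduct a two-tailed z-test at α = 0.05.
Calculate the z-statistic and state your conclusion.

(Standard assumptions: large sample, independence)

H₀: p = 0.5, H₁: p ≠ 0.5
Standard error: SE = √(p₀(1-p₀)/n) = √(0.5×0.5/88) = 0.053300
z-statistic: z = (p̂ - p₀)/SE = (0.4 - 0.5)/0.053300 = -1.8762
Critical value: z_0.025 = ±1.960
p-value = 0.0606
Decision: fail to reject H₀ at α = 0.05

Answer: z = -1.8762, fail to reject H₀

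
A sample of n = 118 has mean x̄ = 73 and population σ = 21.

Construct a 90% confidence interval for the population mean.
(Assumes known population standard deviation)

Confidence level: 90%, α = 0.1
z_0.05 = 1.645
SE = σ/√n = 21/√118 = 1.9332
Margin of error = 1.645 × 1.9332 = 3.1801
CI: x̄ ± margin = 73 ± 3.1801
CI: (69.8199, 76.1801)

Answer: (69.8199, 76.1801)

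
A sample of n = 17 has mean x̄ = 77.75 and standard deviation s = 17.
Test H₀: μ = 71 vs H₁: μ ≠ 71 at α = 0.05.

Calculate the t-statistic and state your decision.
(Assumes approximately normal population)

Answer: t = 1.6371, fail to reject H₀

Derivation:
df = n - 1 = 16
SE = s/√n = 17/√17 = 4.1231
t = (x̄ - μ₀)/SE = (77.75 - 71)/4.1231 = 1.6371
Critical value: t_{0.025,16} = ±2.120
p-value ≈ 0.1211
Decision: fail to reject H₀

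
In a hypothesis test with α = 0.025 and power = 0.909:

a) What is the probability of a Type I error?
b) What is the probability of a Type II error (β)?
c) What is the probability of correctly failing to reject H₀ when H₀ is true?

a) Type I error probability = α = 0.025
b) Power = P(reject H₀ | H₁ true) = 1 - β = 0.909, so Type II error probability = β = 1 - Power = 0.091
c) P(fail to reject H₀ | H₀ true) = 1 - α = 0.975

Answer: a) 0.025, b) 0.091, c) 0.975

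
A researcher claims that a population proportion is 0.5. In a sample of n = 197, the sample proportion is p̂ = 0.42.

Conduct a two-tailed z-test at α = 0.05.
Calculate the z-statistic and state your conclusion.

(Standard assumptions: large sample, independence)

H₀: p = 0.5, H₁: p ≠ 0.5
Standard error: SE = √(p₀(1-p₀)/n) = √(0.5×0.5/197) = 0.035624
z-statistic: z = (p̂ - p₀)/SE = (0.42 - 0.5)/0.035624 = -2.2457
Critical value: z_0.025 = ±1.960
p-value = 0.0247
Decision: reject H₀ at α = 0.05

Answer: z = -2.2457, reject H₀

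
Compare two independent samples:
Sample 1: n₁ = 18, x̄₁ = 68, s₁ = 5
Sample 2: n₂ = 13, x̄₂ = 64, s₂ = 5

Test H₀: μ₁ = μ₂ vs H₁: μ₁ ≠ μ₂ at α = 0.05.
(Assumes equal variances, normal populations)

Answer: t = 2.1979, reject H₀

Derivation:
Pooled variance: s²_p = [17×5² + 12×5²]/(29) = 25.0000
s_p = 5.0000
SE = s_p×√(1/n₁ + 1/n₂) = 5.0000×√(1/18 + 1/13) = 1.8199
t = (x̄₁ - x̄₂)/SE = (68 - 64)/1.8199 = 2.1979
df = 29, t-critical = ±2.045
Decision: reject H₀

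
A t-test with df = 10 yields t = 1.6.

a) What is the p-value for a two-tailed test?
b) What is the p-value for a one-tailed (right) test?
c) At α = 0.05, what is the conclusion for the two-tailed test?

Using t-distribution with df = 10:
a) Two-tailed: p = 2×P(T > 1.6) = 0.1407
b) One-tailed: p = P(T > 1.6) = 0.0703
c) 0.1407 ≥ 0.05, fail to reject H₀

Answer: a) 0.1407, b) 0.0703, c) fail to reject H₀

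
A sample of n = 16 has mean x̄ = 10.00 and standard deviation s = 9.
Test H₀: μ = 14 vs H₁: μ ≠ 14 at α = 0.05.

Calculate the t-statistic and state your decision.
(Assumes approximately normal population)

Answer: t = -1.7778, fail to reject H₀

Derivation:
df = n - 1 = 15
SE = s/√n = 9/√16 = 2.2500
t = (x̄ - μ₀)/SE = (10.00 - 14)/2.2500 = -1.7778
Critical value: t_{0.025,15} = ±2.131
p-value ≈ 0.0957
Decision: fail to reject H₀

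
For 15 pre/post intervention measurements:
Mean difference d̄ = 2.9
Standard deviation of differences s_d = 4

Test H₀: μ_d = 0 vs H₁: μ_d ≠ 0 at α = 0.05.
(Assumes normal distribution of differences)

df = n - 1 = 14
SE = s_d/√n = 4/√15 = 1.0328
t = d̄/SE = 2.9/1.0328 = 2.8079
Critical value: t_{0.025,14} = ±2.145
p-value ≈ 0.0140
Decision: reject H₀

Answer: t = 2.8079, reject H₀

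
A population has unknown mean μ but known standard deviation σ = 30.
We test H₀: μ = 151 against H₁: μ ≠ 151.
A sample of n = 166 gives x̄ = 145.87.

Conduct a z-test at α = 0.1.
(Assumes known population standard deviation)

Answer: z = -2.2031, reject H₀

Derivation:
Standard error: SE = σ/√n = 30/√166 = 2.3285
z-statistic: z = (x̄ - μ₀)/SE = (145.87 - 151)/2.3285 = -2.2031
Critical value: ±1.645
p-value = 0.0276
Decision: reject H₀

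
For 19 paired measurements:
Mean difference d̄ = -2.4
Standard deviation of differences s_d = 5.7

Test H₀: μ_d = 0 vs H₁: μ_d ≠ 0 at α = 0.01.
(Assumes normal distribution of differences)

df = n - 1 = 18
SE = s_d/√n = 5.7/√19 = 1.3077
t = d̄/SE = -2.4/1.3077 = -1.8353
Critical value: t_{0.005,18} = ±2.878
p-value ≈ 0.0830
Decision: fail to reject H₀

Answer: t = -1.8353, fail to reject H₀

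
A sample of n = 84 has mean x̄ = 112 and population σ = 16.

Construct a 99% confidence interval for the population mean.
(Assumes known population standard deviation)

Confidence level: 99%, α = 0.01
z_0.005 = 2.576
SE = σ/√n = 16/√84 = 1.7457
Margin of error = 2.576 × 1.7457 = 4.4969
CI: x̄ ± margin = 112 ± 4.4969
CI: (107.5031, 116.4969)

Answer: (107.5031, 116.4969)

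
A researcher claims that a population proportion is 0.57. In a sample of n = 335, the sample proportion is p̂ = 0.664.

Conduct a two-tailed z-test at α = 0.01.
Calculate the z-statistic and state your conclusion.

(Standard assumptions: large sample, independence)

Answer: z = 3.4752, reject H₀

Derivation:
H₀: p = 0.57, H₁: p ≠ 0.57
Standard error: SE = √(p₀(1-p₀)/n) = √(0.57×0.43/335) = 0.027049
z-statistic: z = (p̂ - p₀)/SE = (0.664 - 0.57)/0.027049 = 3.4752
Critical value: z_0.005 = ±2.576
p-value = 0.0005
Decision: reject H₀ at α = 0.01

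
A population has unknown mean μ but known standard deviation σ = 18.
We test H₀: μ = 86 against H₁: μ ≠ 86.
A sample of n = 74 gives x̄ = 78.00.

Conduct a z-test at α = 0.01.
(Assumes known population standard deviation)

Answer: z = -3.8232, reject H₀

Derivation:
Standard error: SE = σ/√n = 18/√74 = 2.0925
z-statistic: z = (x̄ - μ₀)/SE = (78.00 - 86)/2.0925 = -3.8232
Critical value: ±2.576
p-value = 0.0001
Decision: reject H₀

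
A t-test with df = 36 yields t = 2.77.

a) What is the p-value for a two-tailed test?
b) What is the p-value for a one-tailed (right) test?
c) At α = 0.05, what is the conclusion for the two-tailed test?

Answer: a) 0.0088, b) 0.0044, c) reject H₀

Derivation:
Using t-distribution with df = 36:
a) Two-tailed: p = 2×P(T > 2.77) = 0.0088
b) One-tailed: p = P(T > 2.77) = 0.0044
c) 0.0088 < 0.05, reject H₀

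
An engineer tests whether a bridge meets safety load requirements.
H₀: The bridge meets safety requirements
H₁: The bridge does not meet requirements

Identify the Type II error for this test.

Answer: Declaring an unsafe bridge to be safe

Derivation:
Type I error: rejecting H₀ when it is actually true (false positive).
Type II error: failing to reject H₀ when H₁ is actually true (false negative).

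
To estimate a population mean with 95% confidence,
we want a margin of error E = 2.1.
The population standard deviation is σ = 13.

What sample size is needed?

Answer: n = 148

Derivation:
z_0.025 = 1.960
n = (z×σ/E)² = (1.960×13/2.1)²
n = 147.2178
Round up: n = 148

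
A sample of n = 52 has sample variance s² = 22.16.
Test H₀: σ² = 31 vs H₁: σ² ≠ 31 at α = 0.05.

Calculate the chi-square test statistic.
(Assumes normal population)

Answer: χ² = 36.4568, fail to reject H₀

Derivation:
df = n - 1 = 51
χ² = (n-1)s²/σ₀² = 51×22.16/31 = 36.4568
Critical values: χ²_{0.975,51} = 33.162, χ²_{0.025,51} = 72.616
Rejection region: χ² < 33.162 or χ² > 72.616
Decision: fail to reject H₀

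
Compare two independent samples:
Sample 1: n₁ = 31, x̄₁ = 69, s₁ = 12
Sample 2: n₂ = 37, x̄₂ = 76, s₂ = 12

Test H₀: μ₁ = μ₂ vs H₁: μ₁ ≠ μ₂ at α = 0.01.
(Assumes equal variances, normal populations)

Pooled variance: s²_p = [30×12² + 36×12²]/(66) = 144.0000
s_p = 12.0000
SE = s_p×√(1/n₁ + 1/n₂) = 12.0000×√(1/31 + 1/37) = 2.9218
t = (x̄₁ - x̄₂)/SE = (69 - 76)/2.9218 = -2.3958
df = 66, t-critical = ±2.652
Decision: fail to reject H₀

Answer: t = -2.3958, fail to reject H₀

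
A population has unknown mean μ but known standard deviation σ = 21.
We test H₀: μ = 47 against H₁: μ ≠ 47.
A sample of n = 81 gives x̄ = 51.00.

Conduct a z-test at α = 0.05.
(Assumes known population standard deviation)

Answer: z = 1.7143, fail to reject H₀

Derivation:
Standard error: SE = σ/√n = 21/√81 = 2.3333
z-statistic: z = (x̄ - μ₀)/SE = (51.00 - 47)/2.3333 = 1.7143
Critical value: ±1.960
p-value = 0.0865
Decision: fail to reject H₀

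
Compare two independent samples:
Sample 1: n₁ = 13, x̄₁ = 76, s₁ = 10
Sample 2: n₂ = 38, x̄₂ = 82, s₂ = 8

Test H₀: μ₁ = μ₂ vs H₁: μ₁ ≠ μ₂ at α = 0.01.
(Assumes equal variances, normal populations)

Pooled variance: s²_p = [12×10² + 37×8²]/(49) = 72.8163
s_p = 8.5332
SE = s_p×√(1/n₁ + 1/n₂) = 8.5332×√(1/13 + 1/38) = 2.7418
t = (x̄₁ - x̄₂)/SE = (76 - 82)/2.7418 = -2.1883
df = 49, t-critical = ±2.680
Decision: fail to reject H₀

Answer: t = -2.1883, fail to reject H₀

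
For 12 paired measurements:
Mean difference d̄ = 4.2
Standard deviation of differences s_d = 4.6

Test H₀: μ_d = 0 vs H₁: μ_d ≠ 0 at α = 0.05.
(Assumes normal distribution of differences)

Answer: t = 3.1629, reject H₀

Derivation:
df = n - 1 = 11
SE = s_d/√n = 4.6/√12 = 1.3279
t = d̄/SE = 4.2/1.3279 = 3.1629
Critical value: t_{0.025,11} = ±2.201
p-value ≈ 0.0090
Decision: reject H₀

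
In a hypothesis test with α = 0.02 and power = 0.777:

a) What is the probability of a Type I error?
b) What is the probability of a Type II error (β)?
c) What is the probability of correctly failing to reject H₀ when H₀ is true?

Answer: a) 0.02, b) 0.223, c) 0.98

Derivation:
a) Type I error probability = α = 0.02
b) Power = P(reject H₀ | H₁ true) = 1 - β = 0.777, so Type II error probability = β = 1 - Power = 0.223
c) P(fail to reject H₀ | H₀ true) = 1 - α = 0.98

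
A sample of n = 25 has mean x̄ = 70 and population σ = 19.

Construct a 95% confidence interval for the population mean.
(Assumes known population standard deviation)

Answer: (62.5520, 77.4480)

Derivation:
Confidence level: 95%, α = 0.05
z_0.025 = 1.960
SE = σ/√n = 19/√25 = 3.8000
Margin of error = 1.960 × 3.8000 = 7.4480
CI: x̄ ± margin = 70 ± 7.4480
CI: (62.5520, 77.4480)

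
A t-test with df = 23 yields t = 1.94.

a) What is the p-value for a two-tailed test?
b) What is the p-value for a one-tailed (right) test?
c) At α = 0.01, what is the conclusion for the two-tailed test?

Answer: a) 0.0647, b) 0.0324, c) fail to reject H₀

Derivation:
Using t-distribution with df = 23:
a) Two-tailed: p = 2×P(T > 1.94) = 0.0647
b) One-tailed: p = P(T > 1.94) = 0.0324
c) 0.0647 ≥ 0.01, fail to reject H₀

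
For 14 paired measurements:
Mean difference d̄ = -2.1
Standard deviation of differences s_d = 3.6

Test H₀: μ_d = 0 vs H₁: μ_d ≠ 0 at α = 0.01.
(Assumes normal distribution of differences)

df = n - 1 = 13
SE = s_d/√n = 3.6/√14 = 0.9621
t = d̄/SE = -2.1/0.9621 = -2.1827
Critical value: t_{0.005,13} = ±3.012
p-value ≈ 0.0480
Decision: fail to reject H₀

Answer: t = -2.1827, fail to reject H₀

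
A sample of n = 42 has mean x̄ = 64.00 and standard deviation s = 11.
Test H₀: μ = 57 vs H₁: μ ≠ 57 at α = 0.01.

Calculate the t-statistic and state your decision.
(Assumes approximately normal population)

df = n - 1 = 41
SE = s/√n = 11/√42 = 1.6973
t = (x̄ - μ₀)/SE = (64.00 - 57)/1.6973 = 4.1242
Critical value: t_{0.005,41} = ±2.701
p-value ≈ 0.0002
Decision: reject H₀

Answer: t = 4.1242, reject H₀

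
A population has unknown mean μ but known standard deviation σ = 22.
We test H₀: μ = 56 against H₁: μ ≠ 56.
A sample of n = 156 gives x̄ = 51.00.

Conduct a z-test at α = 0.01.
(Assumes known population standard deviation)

Standard error: SE = σ/√n = 22/√156 = 1.7614
z-statistic: z = (x̄ - μ₀)/SE = (51.00 - 56)/1.7614 = -2.8387
Critical value: ±2.576
p-value = 0.0045
Decision: reject H₀

Answer: z = -2.8387, reject H₀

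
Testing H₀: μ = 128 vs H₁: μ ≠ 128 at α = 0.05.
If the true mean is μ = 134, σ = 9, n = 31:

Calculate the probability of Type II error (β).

SE = σ/√n = 9/√31 = 1.6164
Critical values: μ₀ ± z_0.025×SE = 128 ± 1.960×1.6164
Acceptance region: (124.8319, 131.1681)
Under H₁ (μ = 134): z_high = (131.1681 - 134)/1.6164 = -1.7520, z_low = (124.8319 - 134)/1.6164 = -5.6719
β = P(not reject | H₁) = Φ(-1.7520) - Φ(-5.6719) ≈ 0.0399

Answer: β ≈ 0.0399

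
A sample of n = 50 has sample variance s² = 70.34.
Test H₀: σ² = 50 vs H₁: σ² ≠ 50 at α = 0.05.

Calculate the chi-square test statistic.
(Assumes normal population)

Answer: χ² = 68.9332, fail to reject H₀

Derivation:
df = n - 1 = 49
χ² = (n-1)s²/σ₀² = 49×70.34/50 = 68.9332
Critical values: χ²_{0.975,49} = 31.555, χ²_{0.025,49} = 70.222
Rejection region: χ² < 31.555 or χ² > 70.222
Decision: fail to reject H₀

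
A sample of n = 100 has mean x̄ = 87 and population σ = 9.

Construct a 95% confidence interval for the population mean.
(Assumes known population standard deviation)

Confidence level: 95%, α = 0.05
z_0.025 = 1.960
SE = σ/√n = 9/√100 = 0.9000
Margin of error = 1.960 × 0.9000 = 1.7640
CI: x̄ ± margin = 87 ± 1.7640
CI: (85.2360, 88.7640)

Answer: (85.2360, 88.7640)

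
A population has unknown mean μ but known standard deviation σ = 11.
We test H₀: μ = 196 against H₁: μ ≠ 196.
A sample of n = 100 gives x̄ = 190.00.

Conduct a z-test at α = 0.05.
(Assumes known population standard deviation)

Standard error: SE = σ/√n = 11/√100 = 1.1000
z-statistic: z = (x̄ - μ₀)/SE = (190.00 - 196)/1.1000 = -5.4545
Critical value: ±1.960
p-value < 0.0001
Decision: reject H₀

Answer: z = -5.4545, reject H₀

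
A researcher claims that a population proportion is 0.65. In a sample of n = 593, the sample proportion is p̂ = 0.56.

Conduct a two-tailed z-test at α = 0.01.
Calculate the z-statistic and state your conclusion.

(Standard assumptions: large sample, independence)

Answer: z = -4.5949, reject H₀

Derivation:
H₀: p = 0.65, H₁: p ≠ 0.65
Standard error: SE = √(p₀(1-p₀)/n) = √(0.65×0.35/593) = 0.019587
z-statistic: z = (p̂ - p₀)/SE = (0.56 - 0.65)/0.019587 = -4.5949
Critical value: z_0.005 = ±2.576
p-value < 0.0001
Decision: reject H₀ at α = 0.01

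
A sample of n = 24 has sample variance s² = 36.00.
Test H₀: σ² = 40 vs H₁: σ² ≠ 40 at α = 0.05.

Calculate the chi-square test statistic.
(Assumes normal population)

df = n - 1 = 23
χ² = (n-1)s²/σ₀² = 23×36.00/40 = 20.7000
Critical values: χ²_{0.975,23} = 11.689, χ²_{0.025,23} = 38.076
Rejection region: χ² < 11.689 or χ² > 38.076
Decision: fail to reject H₀

Answer: χ² = 20.7000, fail to reject H₀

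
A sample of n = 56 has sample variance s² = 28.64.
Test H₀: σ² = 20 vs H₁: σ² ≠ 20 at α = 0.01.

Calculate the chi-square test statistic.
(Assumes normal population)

df = n - 1 = 55
χ² = (n-1)s²/σ₀² = 55×28.64/20 = 78.7600
Critical values: χ²_{0.995,55} = 31.735, χ²_{0.005,55} = 85.749
Rejection region: χ² < 31.735 or χ² > 85.749
Decision: fail to reject H₀

Answer: χ² = 78.7600, fail to reject H₀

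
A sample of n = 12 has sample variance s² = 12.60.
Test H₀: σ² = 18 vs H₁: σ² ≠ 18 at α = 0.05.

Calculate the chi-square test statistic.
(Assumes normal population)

Answer: χ² = 7.7000, fail to reject H₀

Derivation:
df = n - 1 = 11
χ² = (n-1)s²/σ₀² = 11×12.60/18 = 7.7000
Critical values: χ²_{0.975,11} = 3.816, χ²_{0.025,11} = 21.920
Rejection region: χ² < 3.816 or χ² > 21.920
Decision: fail to reject H₀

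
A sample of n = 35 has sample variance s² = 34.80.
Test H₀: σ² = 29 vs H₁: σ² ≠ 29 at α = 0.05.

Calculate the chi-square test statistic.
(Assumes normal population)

Answer: χ² = 40.8000, fail to reject H₀

Derivation:
df = n - 1 = 34
χ² = (n-1)s²/σ₀² = 34×34.80/29 = 40.8000
Critical values: χ²_{0.975,34} = 19.806, χ²_{0.025,34} = 51.966
Rejection region: χ² < 19.806 or χ² > 51.966
Decision: fail to reject H₀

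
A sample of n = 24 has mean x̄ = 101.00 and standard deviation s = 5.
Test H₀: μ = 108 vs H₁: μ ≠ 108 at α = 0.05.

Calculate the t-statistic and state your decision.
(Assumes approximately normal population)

Answer: t = -6.8587, reject H₀

Derivation:
df = n - 1 = 23
SE = s/√n = 5/√24 = 1.0206
t = (x̄ - μ₀)/SE = (101.00 - 108)/1.0206 = -6.8587
Critical value: t_{0.025,23} = ±2.069
p-value < 0.0001
Decision: reject H₀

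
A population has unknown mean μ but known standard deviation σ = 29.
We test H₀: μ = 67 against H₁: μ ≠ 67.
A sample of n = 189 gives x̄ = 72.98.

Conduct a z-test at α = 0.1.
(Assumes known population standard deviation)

Standard error: SE = σ/√n = 29/√189 = 2.1094
z-statistic: z = (x̄ - μ₀)/SE = (72.98 - 67)/2.1094 = 2.8349
Critical value: ±1.645
p-value = 0.0046
Decision: reject H₀

Answer: z = 2.8349, reject H₀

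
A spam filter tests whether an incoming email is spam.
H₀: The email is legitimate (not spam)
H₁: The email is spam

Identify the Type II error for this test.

A Type I error (probability α) occurs when we reject a true H₀.
A Type II error (probability β) occurs when we fail to reject a false H₀.

Answer: Letting a spam email through to the inbox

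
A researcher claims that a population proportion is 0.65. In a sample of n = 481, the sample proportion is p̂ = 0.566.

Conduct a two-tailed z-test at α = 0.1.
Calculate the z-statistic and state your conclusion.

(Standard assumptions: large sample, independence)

H₀: p = 0.65, H₁: p ≠ 0.65
Standard error: SE = √(p₀(1-p₀)/n) = √(0.65×0.35/481) = 0.021748
z-statistic: z = (p̂ - p₀)/SE = (0.566 - 0.65)/0.021748 = -3.8624
Critical value: z_0.05 = ±1.645
p-value = 0.0001
Decision: reject H₀ at α = 0.1

Answer: z = -3.8624, reject H₀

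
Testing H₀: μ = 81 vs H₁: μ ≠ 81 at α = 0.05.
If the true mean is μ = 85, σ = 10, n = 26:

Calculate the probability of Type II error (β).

Answer: β ≈ 0.4683

Derivation:
SE = σ/√n = 10/√26 = 1.9612
Critical values: μ₀ ± z_0.025×SE = 81 ± 1.960×1.9612
Acceptance region: (77.1560, 84.8440)
Under H₁ (μ = 85): z_high = (84.8440 - 85)/1.9612 = -0.0795, z_low = (77.1560 - 85)/1.9612 = -3.9996
β = P(not reject | H₁) = Φ(-0.0795) - Φ(-3.9996) ≈ 0.4683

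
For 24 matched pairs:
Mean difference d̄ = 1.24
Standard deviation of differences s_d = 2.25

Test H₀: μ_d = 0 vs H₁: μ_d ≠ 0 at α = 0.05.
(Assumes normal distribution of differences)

Answer: t = 2.6998, reject H₀

Derivation:
df = n - 1 = 23
SE = s_d/√n = 2.25/√24 = 0.4593
t = d̄/SE = 1.24/0.4593 = 2.6998
Critical value: t_{0.025,23} = ±2.069
p-value ≈ 0.0128
Decision: reject H₀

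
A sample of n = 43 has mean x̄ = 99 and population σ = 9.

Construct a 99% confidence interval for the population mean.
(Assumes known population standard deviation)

Confidence level: 99%, α = 0.01
z_0.005 = 2.576
SE = σ/√n = 9/√43 = 1.3725
Margin of error = 2.576 × 1.3725 = 3.5356
CI: x̄ ± margin = 99 ± 3.5356
CI: (95.4644, 102.5356)

Answer: (95.4644, 102.5356)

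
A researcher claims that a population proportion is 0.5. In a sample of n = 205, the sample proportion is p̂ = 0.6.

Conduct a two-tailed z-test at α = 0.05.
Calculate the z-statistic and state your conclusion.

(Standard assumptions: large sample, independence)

Answer: z = 2.8635, reject H₀

Derivation:
H₀: p = 0.5, H₁: p ≠ 0.5
Standard error: SE = √(p₀(1-p₀)/n) = √(0.5×0.5/205) = 0.034922
z-statistic: z = (p̂ - p₀)/SE = (0.6 - 0.5)/0.034922 = 2.8635
Critical value: z_0.025 = ±1.960
p-value = 0.0042
Decision: reject H₀ at α = 0.05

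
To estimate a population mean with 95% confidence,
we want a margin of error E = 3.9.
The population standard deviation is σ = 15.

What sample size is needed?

Answer: n = 57

Derivation:
z_0.025 = 1.960
n = (z×σ/E)² = (1.960×15/3.9)²
n = 56.8284
Round up: n = 57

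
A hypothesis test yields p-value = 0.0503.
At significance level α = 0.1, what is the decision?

Answer: reject H₀

Derivation:
Compare p-value to α:
0.0503 < 0.1
Decision: reject H₀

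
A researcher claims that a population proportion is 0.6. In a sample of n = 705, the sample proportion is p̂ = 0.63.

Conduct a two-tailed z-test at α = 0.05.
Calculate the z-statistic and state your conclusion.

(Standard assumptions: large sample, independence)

H₀: p = 0.6, H₁: p ≠ 0.6
Standard error: SE = √(p₀(1-p₀)/n) = √(0.6×0.4/705) = 0.018451
z-statistic: z = (p̂ - p₀)/SE = (0.63 - 0.6)/0.018451 = 1.6259
Critical value: z_0.025 = ±1.960
p-value = 0.1040
Decision: fail to reject H₀ at α = 0.05

Answer: z = 1.6259, fail to reject H₀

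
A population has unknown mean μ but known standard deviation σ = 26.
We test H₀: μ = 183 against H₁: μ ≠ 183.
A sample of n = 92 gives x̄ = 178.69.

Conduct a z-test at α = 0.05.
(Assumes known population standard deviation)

Standard error: SE = σ/√n = 26/√92 = 2.7107
z-statistic: z = (x̄ - μ₀)/SE = (178.69 - 183)/2.7107 = -1.5900
Critical value: ±1.960
p-value = 0.1118
Decision: fail to reject H₀

Answer: z = -1.5900, fail to reject H₀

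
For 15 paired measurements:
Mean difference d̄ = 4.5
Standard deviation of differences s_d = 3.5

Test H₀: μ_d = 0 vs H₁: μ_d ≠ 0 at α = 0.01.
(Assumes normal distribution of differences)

Answer: t = 4.9795, reject H₀

Derivation:
df = n - 1 = 14
SE = s_d/√n = 3.5/√15 = 0.9037
t = d̄/SE = 4.5/0.9037 = 4.9795
Critical value: t_{0.005,14} = ±2.977
p-value ≈ 0.0002
Decision: reject H₀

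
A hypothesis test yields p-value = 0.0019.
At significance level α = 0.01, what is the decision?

Compare p-value to α:
0.0019 < 0.01
Decision: reject H₀

Answer: reject H₀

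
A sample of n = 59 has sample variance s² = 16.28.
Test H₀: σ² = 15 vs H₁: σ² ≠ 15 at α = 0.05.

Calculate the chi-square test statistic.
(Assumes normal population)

df = n - 1 = 58
χ² = (n-1)s²/σ₀² = 58×16.28/15 = 62.9493
Critical values: χ²_{0.975,58} = 38.844, χ²_{0.025,58} = 80.936
Rejection region: χ² < 38.844 or χ² > 80.936
Decision: fail to reject H₀

Answer: χ² = 62.9493, fail to reject H₀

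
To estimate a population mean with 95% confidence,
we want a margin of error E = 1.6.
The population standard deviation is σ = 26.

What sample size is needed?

Answer: n = 1015

Derivation:
z_0.025 = 1.960
n = (z×σ/E)² = (1.960×26/1.6)²
n = 1014.4225
Round up: n = 1015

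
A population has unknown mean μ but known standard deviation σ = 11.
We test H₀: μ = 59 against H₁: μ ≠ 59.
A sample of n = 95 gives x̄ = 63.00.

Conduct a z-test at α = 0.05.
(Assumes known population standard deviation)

Answer: z = 3.5442, reject H₀

Derivation:
Standard error: SE = σ/√n = 11/√95 = 1.1286
z-statistic: z = (x̄ - μ₀)/SE = (63.00 - 59)/1.1286 = 3.5442
Critical value: ±1.960
p-value = 0.0004
Decision: reject H₀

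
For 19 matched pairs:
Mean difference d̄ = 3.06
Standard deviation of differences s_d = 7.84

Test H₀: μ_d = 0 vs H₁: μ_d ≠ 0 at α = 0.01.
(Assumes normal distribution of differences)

df = n - 1 = 18
SE = s_d/√n = 7.84/√19 = 1.7986
t = d̄/SE = 3.06/1.7986 = 1.7013
Critical value: t_{0.005,18} = ±2.878
p-value ≈ 0.1061
Decision: fail to reject H₀

Answer: t = 1.7013, fail to reject H₀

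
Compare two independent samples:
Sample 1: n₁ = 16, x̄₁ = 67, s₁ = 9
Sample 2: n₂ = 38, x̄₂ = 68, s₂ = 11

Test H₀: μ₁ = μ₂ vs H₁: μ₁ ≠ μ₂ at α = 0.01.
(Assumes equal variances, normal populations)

Answer: t = -0.3207, fail to reject H₀

Derivation:
Pooled variance: s²_p = [15×9² + 37×11²]/(52) = 109.4615
s_p = 10.4624
SE = s_p×√(1/n₁ + 1/n₂) = 10.4624×√(1/16 + 1/38) = 3.1180
t = (x̄₁ - x̄₂)/SE = (67 - 68)/3.1180 = -0.3207
df = 52, t-critical = ±2.674
Decision: fail to reject H₀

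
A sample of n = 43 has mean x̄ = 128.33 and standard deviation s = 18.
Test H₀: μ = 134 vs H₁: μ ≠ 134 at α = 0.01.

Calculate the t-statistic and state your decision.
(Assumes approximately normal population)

df = n - 1 = 42
SE = s/√n = 18/√43 = 2.7450
t = (x̄ - μ₀)/SE = (128.33 - 134)/2.7450 = -2.0656
Critical value: t_{0.005,42} = ±2.698
p-value ≈ 0.0451
Decision: fail to reject H₀

Answer: t = -2.0656, fail to reject H₀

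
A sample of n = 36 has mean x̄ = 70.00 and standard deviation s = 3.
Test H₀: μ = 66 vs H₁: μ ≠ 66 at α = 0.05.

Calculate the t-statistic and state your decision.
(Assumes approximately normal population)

df = n - 1 = 35
SE = s/√n = 3/√36 = 0.5000
t = (x̄ - μ₀)/SE = (70.00 - 66)/0.5000 = 8.0000
Critical value: t_{0.025,35} = ±2.030
p-value < 0.0001
Decision: reject H₀

Answer: t = 8.0000, reject H₀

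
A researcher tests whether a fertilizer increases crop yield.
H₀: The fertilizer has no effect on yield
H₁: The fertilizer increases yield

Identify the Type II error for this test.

Answer: Failing to recommend an effective fertilizer

Derivation:
A Type I error (probability α) occurs when we reject a true H₀.
A Type II error (probability β) occurs when we fail to reject a false H₀.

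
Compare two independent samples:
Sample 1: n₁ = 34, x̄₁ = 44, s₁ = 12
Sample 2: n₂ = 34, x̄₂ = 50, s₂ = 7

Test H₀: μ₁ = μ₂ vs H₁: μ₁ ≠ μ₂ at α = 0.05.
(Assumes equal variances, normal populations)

Pooled variance: s²_p = [33×12² + 33×7²]/(66) = 96.5000
s_p = 9.8234
SE = s_p×√(1/n₁ + 1/n₂) = 9.8234×√(1/34 + 1/34) = 2.3825
t = (x̄₁ - x̄₂)/SE = (44 - 50)/2.3825 = -2.5184
df = 66, t-critical = ±1.997
Decision: reject H₀

Answer: t = -2.5184, reject H₀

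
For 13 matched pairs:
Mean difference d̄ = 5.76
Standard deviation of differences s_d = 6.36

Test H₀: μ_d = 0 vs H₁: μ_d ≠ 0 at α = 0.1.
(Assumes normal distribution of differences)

Answer: t = 3.2655, reject H₀

Derivation:
df = n - 1 = 12
SE = s_d/√n = 6.36/√13 = 1.7639
t = d̄/SE = 5.76/1.7639 = 3.2655
Critical value: t_{0.05,12} = ±1.782
p-value ≈ 0.0068
Decision: reject H₀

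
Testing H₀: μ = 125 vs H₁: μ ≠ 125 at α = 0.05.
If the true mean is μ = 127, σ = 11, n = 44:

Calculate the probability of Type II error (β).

SE = σ/√n = 11/√44 = 1.6583
Critical values: μ₀ ± z_0.025×SE = 125 ± 1.960×1.6583
Acceptance region: (121.7497, 128.2503)
Under H₁ (μ = 127): z_high = (128.2503 - 127)/1.6583 = 0.7540, z_low = (121.7497 - 127)/1.6583 = -3.1661
β = P(not reject | H₁) = Φ(0.7540) - Φ(-3.1661) ≈ 0.7738

Answer: β ≈ 0.7738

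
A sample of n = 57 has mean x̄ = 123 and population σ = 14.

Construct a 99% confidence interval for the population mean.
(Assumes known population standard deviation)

Answer: (118.2233, 127.7767)

Derivation:
Confidence level: 99%, α = 0.01
z_0.005 = 2.576
SE = σ/√n = 14/√57 = 1.8543
Margin of error = 2.576 × 1.8543 = 4.7767
CI: x̄ ± margin = 123 ± 4.7767
CI: (118.2233, 127.7767)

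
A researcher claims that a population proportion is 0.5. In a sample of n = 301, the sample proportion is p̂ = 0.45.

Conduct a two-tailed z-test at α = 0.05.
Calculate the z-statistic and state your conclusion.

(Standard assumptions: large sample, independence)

Answer: z = -1.7349, fail to reject H₀

Derivation:
H₀: p = 0.5, H₁: p ≠ 0.5
Standard error: SE = √(p₀(1-p₀)/n) = √(0.5×0.5/301) = 0.028820
z-statistic: z = (p̂ - p₀)/SE = (0.45 - 0.5)/0.028820 = -1.7349
Critical value: z_0.025 = ±1.960
p-value = 0.0828
Decision: fail to reject H₀ at α = 0.05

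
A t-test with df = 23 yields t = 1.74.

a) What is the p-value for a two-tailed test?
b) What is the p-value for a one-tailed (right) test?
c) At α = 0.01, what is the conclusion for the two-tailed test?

Using t-distribution with df = 23:
a) Two-tailed: p = 2×P(T > 1.74) = 0.0952
b) One-tailed: p = P(T > 1.74) = 0.0476
c) 0.0952 ≥ 0.01, fail to reject H₀

Answer: a) 0.0952, b) 0.0476, c) fail to reject H₀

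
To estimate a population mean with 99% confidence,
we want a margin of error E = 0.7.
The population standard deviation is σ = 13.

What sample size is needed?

z_0.005 = 2.576
n = (z×σ/E)² = (2.576×13/0.7)²
n = 2288.6656
Round up: n = 2289

Answer: n = 2289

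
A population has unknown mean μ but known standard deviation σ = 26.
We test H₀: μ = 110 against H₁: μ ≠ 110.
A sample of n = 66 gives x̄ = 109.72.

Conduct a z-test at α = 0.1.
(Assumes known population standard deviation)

Answer: z = -0.0875, fail to reject H₀

Derivation:
Standard error: SE = σ/√n = 26/√66 = 3.2004
z-statistic: z = (x̄ - μ₀)/SE = (109.72 - 110)/3.2004 = -0.0875
Critical value: ±1.645
p-value = 0.9303
Decision: fail to reject H₀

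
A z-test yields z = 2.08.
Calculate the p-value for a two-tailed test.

Answer: p-value ≈ 0.0375

Derivation:
For z = 2.08:
p = 2×P(Z > |2.08|) = 2×(1 - Φ(2.08)) = 0.0375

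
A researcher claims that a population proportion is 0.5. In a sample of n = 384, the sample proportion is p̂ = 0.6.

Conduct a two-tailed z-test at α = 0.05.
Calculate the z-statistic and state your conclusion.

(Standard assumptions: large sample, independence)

Answer: z = 3.9191, reject H₀

Derivation:
H₀: p = 0.5, H₁: p ≠ 0.5
Standard error: SE = √(p₀(1-p₀)/n) = √(0.5×0.5/384) = 0.025516
z-statistic: z = (p̂ - p₀)/SE = (0.6 - 0.5)/0.025516 = 3.9191
Critical value: z_0.025 = ±1.960
p-value = 0.0001
Decision: reject H₀ at α = 0.05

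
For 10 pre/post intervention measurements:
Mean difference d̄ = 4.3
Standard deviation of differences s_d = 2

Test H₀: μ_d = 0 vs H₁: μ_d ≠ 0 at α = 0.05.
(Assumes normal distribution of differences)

Answer: t = 6.7984, reject H₀

Derivation:
df = n - 1 = 9
SE = s_d/√n = 2/√10 = 0.6325
t = d̄/SE = 4.3/0.6325 = 6.7984
Critical value: t_{0.025,9} = ±2.262
p-value ≈ 0.0001
Decision: reject H₀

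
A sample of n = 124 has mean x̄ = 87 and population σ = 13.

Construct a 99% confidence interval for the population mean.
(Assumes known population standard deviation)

Confidence level: 99%, α = 0.01
z_0.005 = 2.576
SE = σ/√n = 13/√124 = 1.1674
Margin of error = 2.576 × 1.1674 = 3.0072
CI: x̄ ± margin = 87 ± 3.0072
CI: (83.9928, 90.0072)

Answer: (83.9928, 90.0072)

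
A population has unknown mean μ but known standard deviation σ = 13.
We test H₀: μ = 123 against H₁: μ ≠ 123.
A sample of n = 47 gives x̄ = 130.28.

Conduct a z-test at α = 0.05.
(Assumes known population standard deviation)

Answer: z = 3.8393, reject H₀

Derivation:
Standard error: SE = σ/√n = 13/√47 = 1.8962
z-statistic: z = (x̄ - μ₀)/SE = (130.28 - 123)/1.8962 = 3.8393
Critical value: ±1.960
p-value = 0.0001
Decision: reject H₀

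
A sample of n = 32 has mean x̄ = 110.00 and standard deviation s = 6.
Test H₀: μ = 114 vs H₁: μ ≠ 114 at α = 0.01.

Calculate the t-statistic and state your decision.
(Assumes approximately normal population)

Answer: t = -3.7711, reject H₀

Derivation:
df = n - 1 = 31
SE = s/√n = 6/√32 = 1.0607
t = (x̄ - μ₀)/SE = (110.00 - 114)/1.0607 = -3.7711
Critical value: t_{0.005,31} = ±2.744
p-value ≈ 0.0007
Decision: reject H₀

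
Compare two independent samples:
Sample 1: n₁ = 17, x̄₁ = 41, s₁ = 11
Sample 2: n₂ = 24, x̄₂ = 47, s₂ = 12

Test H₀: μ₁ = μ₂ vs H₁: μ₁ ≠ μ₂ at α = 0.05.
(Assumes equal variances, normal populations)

Answer: t = -1.6316, fail to reject H₀

Derivation:
Pooled variance: s²_p = [16×11² + 23×12²]/(39) = 134.5641
s_p = 11.6002
SE = s_p×√(1/n₁ + 1/n₂) = 11.6002×√(1/17 + 1/24) = 3.6773
t = (x̄₁ - x̄₂)/SE = (41 - 47)/3.6773 = -1.6316
df = 39, t-critical = ±2.023
Decision: fail to reject H₀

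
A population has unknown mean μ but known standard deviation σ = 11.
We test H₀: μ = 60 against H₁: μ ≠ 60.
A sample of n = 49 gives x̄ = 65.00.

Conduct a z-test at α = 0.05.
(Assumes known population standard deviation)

Answer: z = 3.1819, reject H₀

Derivation:
Standard error: SE = σ/√n = 11/√49 = 1.5714
z-statistic: z = (x̄ - μ₀)/SE = (65.00 - 60)/1.5714 = 3.1819
Critical value: ±1.960
p-value = 0.0015
Decision: reject H₀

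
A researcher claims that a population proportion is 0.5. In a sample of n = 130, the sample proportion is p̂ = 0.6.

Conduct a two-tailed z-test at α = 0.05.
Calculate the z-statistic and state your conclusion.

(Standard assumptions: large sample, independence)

H₀: p = 0.5, H₁: p ≠ 0.5
Standard error: SE = √(p₀(1-p₀)/n) = √(0.5×0.5/130) = 0.043853
z-statistic: z = (p̂ - p₀)/SE = (0.6 - 0.5)/0.043853 = 2.2803
Critical value: z_0.025 = ±1.960
p-value = 0.0226
Decision: reject H₀ at α = 0.05

Answer: z = 2.2803, reject H₀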